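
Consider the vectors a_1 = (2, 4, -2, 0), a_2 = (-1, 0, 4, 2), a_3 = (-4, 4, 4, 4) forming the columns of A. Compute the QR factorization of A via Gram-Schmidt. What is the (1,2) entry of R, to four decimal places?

a_1 = (2, 4, -2, 0); ‖a_1‖ = 4.8990, so q_1 = (0.4082, 0.8165, -0.4082, 0.0000).
r_{12} = q_1·a_2 = -2.0412.

r_{12} = -2.0412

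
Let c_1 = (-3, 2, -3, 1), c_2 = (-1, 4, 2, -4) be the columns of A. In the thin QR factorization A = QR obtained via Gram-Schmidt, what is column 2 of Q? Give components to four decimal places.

c_1 = (-3, 2, -3, 1); ‖c_1‖ = 4.7958, so e_1 = (-0.6255, 0.4170, -0.6255, 0.2085).
e_1·c_2 = (-0.6255)·(-1) + 0.4170·4 + (-0.6255)·2 + 0.2085·(-4) = 0.2085.
u_2 = c_2 − 0.2085·e_1 = (-0.8696, 3.9130, 2.1304, -4.0435).
‖u_2‖ = 6.0792, so e_2 = (-0.1430, 0.6437, 0.3504, -0.6651).

e_2 = (-0.1430, 0.6437, 0.3504, -0.6651)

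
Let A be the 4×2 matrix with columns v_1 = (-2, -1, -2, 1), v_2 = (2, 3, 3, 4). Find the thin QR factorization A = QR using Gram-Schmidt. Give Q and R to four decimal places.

v_1 = (-2, -1, -2, 1); ‖v_1‖ = 3.1623, so e_1 = (-0.6325, -0.3162, -0.6325, 0.3162).
e_1·v_2 = (-0.6325)·2 + (-0.3162)·3 + (-0.6325)·3 + 0.3162·4 = -2.8460.
u_2 = v_2 + 2.8460·e_1 = (0.2000, 2.1000, 1.2000, 4.9000).
‖u_2‖ = 5.4681, so e_2 = (0.0366, 0.3840, 0.2195, 0.8961).

Q = [[-0.6325, 0.0366], [-0.3162, 0.3840], [-0.6325, 0.2195], [0.3162, 0.8961]], R = [[3.1623, -2.8460], [0.0000, 5.4681]]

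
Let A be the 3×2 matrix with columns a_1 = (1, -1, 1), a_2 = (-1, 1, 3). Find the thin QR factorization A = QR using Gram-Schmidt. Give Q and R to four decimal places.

Q = [[0.5774, -0.4082], [-0.5774, 0.4082], [0.5774, 0.8165]], R = [[1.7321, 0.5774], [0.0000, 3.2660]]

a_1 = (1, -1, 1); ‖a_1‖ = 1.7321, so q_1 = (0.5774, -0.5774, 0.5774).
q_1·a_2 = 0.5774·(-1) + (-0.5774)·1 + 0.5774·3 = 0.5774.
u_2 = a_2 − 0.5774·q_1 = (-1.3333, 1.3333, 2.6667).
‖u_2‖ = 3.2660, so q_2 = (-0.4082, 0.4082, 0.8165).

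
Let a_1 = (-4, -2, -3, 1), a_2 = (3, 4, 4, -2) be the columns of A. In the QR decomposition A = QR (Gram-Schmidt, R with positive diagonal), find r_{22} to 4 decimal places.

a_1 = (-4, -2, -3, 1); ‖a_1‖ = 5.4772, so e_1 = (-0.7303, -0.3651, -0.5477, 0.1826).
e_1·a_2 = (-0.7303)·3 + (-0.3651)·4 + (-0.5477)·4 + 0.1826·(-2) = -6.2075.
u_2 = a_2 + 6.2075·e_1 = (-1.5333, 1.7333, 0.6000, -0.8667).
r_{22} = ‖u_2‖ = 2.5430.

r_{22} = 2.5430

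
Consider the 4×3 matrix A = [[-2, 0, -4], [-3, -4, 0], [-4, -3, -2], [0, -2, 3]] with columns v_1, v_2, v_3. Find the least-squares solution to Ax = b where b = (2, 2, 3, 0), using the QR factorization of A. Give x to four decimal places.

x = (-0.6667, -0.0345, -0.1149)

e_1 = v_1/‖v_1‖ = (-2, -3, -4, 0)/5.3852 = (-0.3714, -0.5571, -0.7428, 0.0000).
r_{12} = e_1·v_2 = 4.4567.
u_2 = v_2 − 4.4567·e_1 = (1.6552, -1.5172, 0.3103, -2.0000).
‖u_2‖ = 3.0229, so e_2 = (0.5475, -0.5019, 0.1027, -0.6616).
r_{13} = e_1·v_3 = 2.9711; r_{23} = e_2·v_3 = -4.3804.
u_3 = v_3 − 2.9711·e_1 + 4.3804·e_2 = (-0.4981, -0.5434, 0.6566, 0.1019).
‖u_3‖ = 0.9924, so e_3 = (-0.5019, -0.5475, 0.6616, 0.1027).
Qᵀb = (-4.0853, 0.3993, -0.1141).
Back-substitute: x_3 = -0.1141/0.9924 = -0.1149.
x_2 = (0.3993 + 4.3804·(-0.1149))/3.0229 = -0.0345.
x_1 = (-4.0853 − 4.4567·(-0.0345) − 2.9711·(-0.1149))/5.3852 = -0.6667.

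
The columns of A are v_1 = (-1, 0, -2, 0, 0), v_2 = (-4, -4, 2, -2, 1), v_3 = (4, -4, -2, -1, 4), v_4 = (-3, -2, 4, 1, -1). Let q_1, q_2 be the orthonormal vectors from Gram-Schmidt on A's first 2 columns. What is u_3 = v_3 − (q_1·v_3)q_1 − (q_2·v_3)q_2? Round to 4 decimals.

u_3 = (4.1951, -3.8049, -2.0976, -0.9024, 3.9512)

v_1 = (-1, 0, -2, 0, 0); ‖v_1‖ = 2.2361, so q_1 = (-0.4472, 0.0000, -0.8944, 0.0000, 0.0000).
q_1·v_2 = (-0.4472)·(-4) + 0.0000·(-4) + (-0.8944)·2 + 0.0000·(-2) + 0.0000·1 = 0.0000.
u_2 = v_2 + 0.0000·q_1 = (-4.0000, -4.0000, 2.0000, -2.0000, 1.0000).
‖u_2‖ = 6.4031, so q_2 = (-0.6247, -0.6247, 0.3123, -0.3123, 0.1562).
q_1·v_3 = (-0.4472)·4 + 0.0000·(-4) + (-0.8944)·(-2) + 0.0000·(-1) + 0.0000·4 = 0.0000; q_2·v_3 = (-0.6247)·4 + (-0.6247)·(-4) + 0.3123·(-2) + (-0.3123)·(-1) + 0.1562·4 = 0.3123.
u_3 = v_3 + 0.0000·q_1 − 0.3123·q_2 = (4.1951, -3.8049, -2.0976, -0.9024, 3.9512).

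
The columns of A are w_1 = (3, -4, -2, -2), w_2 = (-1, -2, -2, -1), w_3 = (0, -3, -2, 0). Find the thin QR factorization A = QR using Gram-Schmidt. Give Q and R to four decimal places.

q_1 = w_1/‖w_1‖ = (3, -4, -2, -2)/5.7446 = (0.5222, -0.6963, -0.3482, -0.3482).
r_{12} = q_1·w_2 = 1.9149.
u_2 = w_2 − 1.9149·q_1 = (-2.0000, -0.6667, -1.3333, -0.3333).
‖u_2‖ = 2.5166, so q_2 = (-0.7947, -0.2649, -0.5298, -0.1325).
r_{13} = q_1·w_3 = 2.7852; r_{23} = q_2·w_3 = 1.8543.
u_3 = w_3 − 2.7852·q_1 − 1.8543·q_2 = (0.0191, -0.5694, -0.0478, 1.2153).
‖u_3‖ = 1.3431, so q_3 = (0.0143, -0.4239, -0.0356, 0.9049).

Q = [[0.5222, -0.7947, 0.0143], [-0.6963, -0.2649, -0.4239], [-0.3482, -0.5298, -0.0356], [-0.3482, -0.1325, 0.9049]], R = [[5.7446, 1.9149, 2.7852], [0.0000, 2.5166, 1.8543], [0.0000, 0.0000, 1.3431]]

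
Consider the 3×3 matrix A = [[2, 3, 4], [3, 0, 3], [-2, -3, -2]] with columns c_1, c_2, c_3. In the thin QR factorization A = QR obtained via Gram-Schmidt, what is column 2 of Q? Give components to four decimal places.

c_1 = (2, 3, -2); ‖c_1‖ = 4.1231, so e_1 = (0.4851, 0.7276, -0.4851).
e_1·c_2 = 0.4851·3 + 0.7276·0 + (-0.4851)·(-3) = 2.9104.
u_2 = c_2 − 2.9104·e_1 = (1.5882, -2.1176, -1.5882).
‖u_2‖ = 3.0870, so e_2 = (0.5145, -0.6860, -0.5145).

e_2 = (0.5145, -0.6860, -0.5145)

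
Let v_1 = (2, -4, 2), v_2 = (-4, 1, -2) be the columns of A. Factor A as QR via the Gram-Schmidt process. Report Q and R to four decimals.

v_1 = (2, -4, 2); ‖v_1‖ = 4.8990, so e_1 = (0.4082, -0.8165, 0.4082).
e_1·v_2 = 0.4082·(-4) + (-0.8165)·1 + 0.4082·(-2) = -3.2660.
u_2 = v_2 + 3.2660·e_1 = (-2.6667, -1.6667, -0.6667).
‖u_2‖ = 3.2146, so e_2 = (-0.8296, -0.5185, -0.2074).

Q = [[0.4082, -0.8296], [-0.8165, -0.5185], [0.4082, -0.2074]], R = [[4.8990, -3.2660], [0.0000, 3.2146]]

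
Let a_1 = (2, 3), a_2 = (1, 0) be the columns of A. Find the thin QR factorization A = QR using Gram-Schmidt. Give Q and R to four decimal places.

q_1 = a_1/‖a_1‖ = (2, 3)/3.6056 = (0.5547, 0.8321).
r_{12} = q_1·a_2 = 0.5547.
u_2 = a_2 − 0.5547·q_1 = (0.6923, -0.4615).
‖u_2‖ = 0.8321, so q_2 = (0.8321, -0.5547).

Q = [[0.5547, 0.8321], [0.8321, -0.5547]], R = [[3.6056, 0.5547], [0.0000, 0.8321]]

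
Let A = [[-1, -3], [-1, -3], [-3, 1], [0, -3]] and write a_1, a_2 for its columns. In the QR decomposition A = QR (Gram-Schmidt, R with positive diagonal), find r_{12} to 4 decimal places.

r_{12} = 0.9045

a_1 = (-1, -1, -3, 0); ‖a_1‖ = 3.3166, so q_1 = (-0.3015, -0.3015, -0.9045, 0.0000).
r_{12} = q_1·a_2 = 0.9045.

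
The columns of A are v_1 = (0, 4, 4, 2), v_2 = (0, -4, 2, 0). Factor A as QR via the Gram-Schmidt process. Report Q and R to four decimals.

Q = [[0.0000, 0.0000], [0.6667, -0.7288], [0.6667, 0.6768], [0.3333, 0.1041]], R = [[6.0000, -1.3333], [0.0000, 4.2687]]

v_1 = (0, 4, 4, 2); ‖v_1‖ = 6.0000, so e_1 = (0.0000, 0.6667, 0.6667, 0.3333).
e_1·v_2 = 0.0000·0 + 0.6667·(-4) + 0.6667·2 + 0.3333·0 = -1.3333.
u_2 = v_2 + 1.3333·e_1 = (0.0000, -3.1111, 2.8889, 0.4444).
‖u_2‖ = 4.2687, so e_2 = (0.0000, -0.7288, 0.6768, 0.1041).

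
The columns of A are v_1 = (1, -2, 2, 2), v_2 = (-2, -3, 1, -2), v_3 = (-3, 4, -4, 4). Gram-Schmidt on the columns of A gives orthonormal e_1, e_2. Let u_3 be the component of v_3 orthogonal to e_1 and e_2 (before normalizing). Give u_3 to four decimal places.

u_3 = (-4.1391, -0.1739, -1.6696, 3.5652)

e_1 = v_1/‖v_1‖ = (1, -2, 2, 2)/3.6056 = (0.2774, -0.5547, 0.5547, 0.5547).
r_{12} = e_1·v_2 = 0.5547.
u_2 = v_2 − 0.5547·e_1 = (-2.1538, -2.6923, 0.6923, -2.3077).
‖u_2‖ = 4.2062, so e_2 = (-0.5121, -0.6401, 0.1646, -0.5486).
r_{13} = e_1·v_3 = -3.0509; r_{23} = e_2·v_3 = -3.8770.
u_3 = v_3 + 3.0509·e_1 + 3.8770·e_2 = (-4.1391, -0.1739, -1.6696, 3.5652).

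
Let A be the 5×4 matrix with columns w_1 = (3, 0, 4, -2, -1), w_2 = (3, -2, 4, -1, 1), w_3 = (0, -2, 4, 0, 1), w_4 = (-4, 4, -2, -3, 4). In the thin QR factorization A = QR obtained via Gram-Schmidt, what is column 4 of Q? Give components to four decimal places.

q_4 = (-0.1887, 0.4074, 0.0311, -0.5662, 0.6905)

q_1 = w_1/‖w_1‖ = (3, 0, 4, -2, -1)/5.4772 = (0.5477, 0.0000, 0.7303, -0.3651, -0.1826).
r_{12} = q_1·w_2 = 4.7469.
u_2 = w_2 − 4.7469·q_1 = (0.4000, -2.0000, 0.5333, 0.7333, 1.8667).
‖u_2‖ = 2.9098, so q_2 = (0.1375, -0.6873, 0.1833, 0.2520, 0.6415).
r_{13} = q_1·w_3 = 2.7386; r_{23} = q_2·w_3 = 2.7494.
u_3 = w_3 − 2.7386·q_1 − 2.7494·q_2 = (-1.8780, -0.1102, 1.4961, 0.3071, -0.2638).
‖u_3‖ = 2.4374, so q_3 = (-0.7705, -0.0452, 0.6138, 0.1260, -0.1082).
r_{14} = q_1·w_4 = -3.2863; r_{24} = q_2·w_4 = -1.8558; r_{34} = q_3·w_4 = 0.8625.
u_4 = w_4 + 3.2863·q_1 + 1.8558·q_2 − 0.8625·q_3 = (-1.2803, 2.7634, 0.2107, -3.8410, 4.6839).
‖u_4‖ = 6.7832, so q_4 = (-0.1887, 0.4074, 0.0311, -0.5662, 0.6905).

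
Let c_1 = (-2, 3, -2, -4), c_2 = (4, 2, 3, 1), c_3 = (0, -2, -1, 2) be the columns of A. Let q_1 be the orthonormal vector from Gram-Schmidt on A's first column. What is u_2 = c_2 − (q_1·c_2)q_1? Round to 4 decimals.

q_1 = c_1/‖c_1‖ = (-2, 3, -2, -4)/5.7446 = (-0.3482, 0.5222, -0.3482, -0.6963).
r_{12} = q_1·c_2 = -2.0889.
u_2 = c_2 + 2.0889·q_1 = (3.2727, 3.0909, 2.2727, -0.4545).

u_2 = (3.2727, 3.0909, 2.2727, -0.4545)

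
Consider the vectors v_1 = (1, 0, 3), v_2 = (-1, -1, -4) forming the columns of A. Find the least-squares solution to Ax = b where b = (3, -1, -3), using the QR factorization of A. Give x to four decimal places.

x = (2.0000, 2.0000)

v_1 = (1, 0, 3); ‖v_1‖ = 3.1623, so q_1 = (0.3162, 0.0000, 0.9487).
q_1·v_2 = 0.3162·(-1) + 0.0000·(-1) + 0.9487·(-4) = -4.1110.
u_2 = v_2 + 4.1110·q_1 = (0.3000, -1.0000, -0.1000).
‖u_2‖ = 1.0488, so q_2 = (0.2860, -0.9535, -0.0953).
Qᵀb = (-1.8974, 2.0976).
Back-substitute: x_2 = 2.0976/1.0488 = 2.0000.
x_1 = (-1.8974 + 4.1110·2.0000)/3.1623 = 2.0000.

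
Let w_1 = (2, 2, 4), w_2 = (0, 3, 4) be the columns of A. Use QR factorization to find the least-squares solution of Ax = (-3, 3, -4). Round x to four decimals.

e_1 = w_1/‖w_1‖ = (2, 2, 4)/4.8990 = (0.4082, 0.4082, 0.8165).
r_{12} = e_1·w_2 = 4.4907.
u_2 = w_2 − 4.4907·e_1 = (-1.8333, 1.1667, 0.3333).
‖u_2‖ = 2.1985, so e_2 = (-0.8339, 0.5307, 0.1516).
Qᵀb = (-3.2660, 3.4873).
Back-substitute: x_2 = 3.4873/2.1985 = 1.5862.
x_1 = (-3.2660 − 4.4907·1.5862)/4.8990 = -2.1207.

x = (-2.1207, 1.5862)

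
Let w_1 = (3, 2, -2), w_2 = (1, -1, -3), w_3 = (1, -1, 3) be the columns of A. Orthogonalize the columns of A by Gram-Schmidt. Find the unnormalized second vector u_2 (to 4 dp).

w_1 = (3, 2, -2); ‖w_1‖ = 4.1231, so e_1 = (0.7276, 0.4851, -0.4851).
e_1·w_2 = 0.7276·1 + 0.4851·(-1) + (-0.4851)·(-3) = 1.6977.
u_2 = w_2 − 1.6977·e_1 = (-0.2353, -1.8235, -2.1765).

u_2 = (-0.2353, -1.8235, -2.1765)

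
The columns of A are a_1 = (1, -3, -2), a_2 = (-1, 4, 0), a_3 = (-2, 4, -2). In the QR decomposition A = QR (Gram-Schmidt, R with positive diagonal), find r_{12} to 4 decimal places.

r_{12} = -3.4744

a_1 = (1, -3, -2); ‖a_1‖ = 3.7417, so q_1 = (0.2673, -0.8018, -0.5345).
r_{12} = q_1·a_2 = -3.4744.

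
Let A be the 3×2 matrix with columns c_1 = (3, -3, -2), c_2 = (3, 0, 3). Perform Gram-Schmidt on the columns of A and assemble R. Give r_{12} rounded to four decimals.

c_1 = (3, -3, -2); ‖c_1‖ = 4.6904, so q_1 = (0.6396, -0.6396, -0.4264).
r_{12} = q_1·c_2 = 0.6396.

r_{12} = 0.6396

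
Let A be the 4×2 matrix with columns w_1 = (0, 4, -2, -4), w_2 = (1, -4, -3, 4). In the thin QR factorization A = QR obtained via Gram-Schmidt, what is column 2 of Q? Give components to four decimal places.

q_2 = (0.2075, -0.2306, -0.9223, 0.2306)

w_1 = (0, 4, -2, -4); ‖w_1‖ = 6.0000, so q_1 = (0.0000, 0.6667, -0.3333, -0.6667).
q_1·w_2 = 0.0000·1 + 0.6667·(-4) + (-0.3333)·(-3) + (-0.6667)·4 = -4.3333.
u_2 = w_2 + 4.3333·q_1 = (1.0000, -1.1111, -4.4444, 1.1111).
‖u_2‖ = 4.8189, so q_2 = (0.2075, -0.2306, -0.9223, 0.2306).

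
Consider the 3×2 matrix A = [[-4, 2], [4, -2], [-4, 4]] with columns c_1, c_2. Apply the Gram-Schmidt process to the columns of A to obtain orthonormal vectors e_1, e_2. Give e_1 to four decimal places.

e_1 = (-0.5774, 0.5774, -0.5774)

e_1 = c_1/‖c_1‖ = (-4, 4, -4)/6.9282 = (-0.5774, 0.5774, -0.5774).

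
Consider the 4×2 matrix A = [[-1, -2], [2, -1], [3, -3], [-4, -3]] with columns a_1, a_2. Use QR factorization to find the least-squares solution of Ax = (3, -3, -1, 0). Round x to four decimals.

a_1 = (-1, 2, 3, -4); ‖a_1‖ = 5.4772, so e_1 = (-0.1826, 0.3651, 0.5477, -0.7303).
e_1·a_2 = (-0.1826)·(-2) + 0.3651·(-1) + 0.5477·(-3) + (-0.7303)·(-3) = 0.5477.
u_2 = a_2 − 0.5477·e_1 = (-1.9000, -1.2000, -3.3000, -2.6000).
‖u_2‖ = 4.7645, so e_2 = (-0.3988, -0.2519, -0.6926, -0.5457).
Qᵀb = (-2.1909, 0.2519).
Back-substitute: x_2 = 0.2519/4.7645 = 0.0529.
x_1 = (-2.1909 − 0.5477·0.0529)/5.4772 = -0.4053.

x = (-0.4053, 0.0529)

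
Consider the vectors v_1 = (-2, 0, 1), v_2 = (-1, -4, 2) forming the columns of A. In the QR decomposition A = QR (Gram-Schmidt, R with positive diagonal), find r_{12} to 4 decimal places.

r_{12} = 1.7889

q_1 = v_1/‖v_1‖ = (-2, 0, 1)/2.2361 = (-0.8944, 0.0000, 0.4472).
r_{12} = q_1·v_2 = 1.7889.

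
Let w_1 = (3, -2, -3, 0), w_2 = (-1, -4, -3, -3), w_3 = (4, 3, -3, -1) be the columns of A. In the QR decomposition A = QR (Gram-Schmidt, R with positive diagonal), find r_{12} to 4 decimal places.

e_1 = w_1/‖w_1‖ = (3, -2, -3, 0)/4.6904 = (0.6396, -0.4264, -0.6396, 0.0000).
r_{12} = e_1·w_2 = 2.9848.

r_{12} = 2.9848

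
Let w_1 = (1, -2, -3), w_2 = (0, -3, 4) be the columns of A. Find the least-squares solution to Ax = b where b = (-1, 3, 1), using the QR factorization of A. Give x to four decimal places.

x = (-0.8917, -0.4140)

q_1 = w_1/‖w_1‖ = (1, -2, -3)/3.7417 = (0.2673, -0.5345, -0.8018).
r_{12} = q_1·w_2 = -1.6036.
u_2 = w_2 + 1.6036·q_1 = (0.4286, -3.8571, 2.7143).
‖u_2‖ = 4.7359, so q_2 = (0.0905, -0.8145, 0.5731).
Qᵀb = (-2.6726, -1.9607).
Back-substitute: x_2 = -1.9607/4.7359 = -0.4140.
x_1 = (-2.6726 + 1.6036·(-0.4140))/3.7417 = -0.8917.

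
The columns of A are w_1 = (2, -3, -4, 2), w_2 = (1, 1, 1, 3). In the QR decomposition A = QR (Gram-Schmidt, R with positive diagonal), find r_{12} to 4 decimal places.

r_{12} = 0.1741

w_1 = (2, -3, -4, 2); ‖w_1‖ = 5.7446, so e_1 = (0.3482, -0.5222, -0.6963, 0.3482).
r_{12} = e_1·w_2 = 0.1741.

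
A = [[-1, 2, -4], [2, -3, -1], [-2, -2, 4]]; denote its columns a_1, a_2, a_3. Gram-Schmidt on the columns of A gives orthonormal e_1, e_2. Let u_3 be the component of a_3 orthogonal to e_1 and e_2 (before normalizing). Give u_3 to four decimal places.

a_1 = (-1, 2, -2); ‖a_1‖ = 3.0000, so e_1 = (-0.3333, 0.6667, -0.6667).
e_1·a_2 = (-0.3333)·2 + 0.6667·(-3) + (-0.6667)·(-2) = -1.3333.
u_2 = a_2 + 1.3333·e_1 = (1.5556, -2.1111, -2.8889).
‖u_2‖ = 3.9016, so e_2 = (0.3987, -0.5411, -0.7404).
e_1·a_3 = (-0.3333)·(-4) + 0.6667·(-1) + (-0.6667)·4 = -2.0000; e_2·a_3 = 0.3987·(-4) + (-0.5411)·(-1) + (-0.7404)·4 = -4.0155.
u_3 = a_3 + 2.0000·e_1 + 4.0155·e_2 = (-3.0657, -1.8394, -0.3066).

u_3 = (-3.0657, -1.8394, -0.3066)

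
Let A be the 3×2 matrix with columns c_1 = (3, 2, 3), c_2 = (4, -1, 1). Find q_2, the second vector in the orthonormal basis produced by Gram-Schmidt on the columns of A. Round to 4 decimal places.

q_2 = (0.6934, -0.6792, -0.2406)

c_1 = (3, 2, 3); ‖c_1‖ = 4.6904, so q_1 = (0.6396, 0.4264, 0.6396).
q_1·c_2 = 0.6396·4 + 0.4264·(-1) + 0.6396·1 = 2.7716.
u_2 = c_2 − 2.7716·q_1 = (2.2273, -2.1818, -0.7727).
‖u_2‖ = 3.2122, so q_2 = (0.6934, -0.6792, -0.2406).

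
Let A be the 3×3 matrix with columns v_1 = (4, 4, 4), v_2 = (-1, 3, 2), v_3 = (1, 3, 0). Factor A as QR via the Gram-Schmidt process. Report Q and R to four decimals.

v_1 = (4, 4, 4); ‖v_1‖ = 6.9282, so q_1 = (0.5774, 0.5774, 0.5774).
q_1·v_2 = 0.5774·(-1) + 0.5774·3 + 0.5774·2 = 2.3094.
u_2 = v_2 − 2.3094·q_1 = (-2.3333, 1.6667, 0.6667).
‖u_2‖ = 2.9439, so q_2 = (-0.7926, 0.5661, 0.2265).
q_1·v_3 = 0.5774·1 + 0.5774·3 + 0.5774·0 = 2.3094; q_2·v_3 = (-0.7926)·1 + 0.5661·3 + 0.2265·0 = 0.9058.
u_3 = v_3 − 2.3094·q_1 − 0.9058·q_2 = (0.3846, 1.1538, -1.5385).
‖u_3‖ = 1.9612, so q_3 = (0.1961, 0.5883, -0.7845).

Q = [[0.5774, -0.7926, 0.1961], [0.5774, 0.5661, 0.5883], [0.5774, 0.2265, -0.7845]], R = [[6.9282, 2.3094, 2.3094], [0.0000, 2.9439, 0.9058], [0.0000, 0.0000, 1.9612]]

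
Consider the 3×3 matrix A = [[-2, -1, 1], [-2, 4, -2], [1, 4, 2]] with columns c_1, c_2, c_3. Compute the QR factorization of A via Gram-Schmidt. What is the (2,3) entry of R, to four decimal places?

c_1 = (-2, -2, 1); ‖c_1‖ = 3.0000, so e_1 = (-0.6667, -0.6667, 0.3333).
e_1·c_2 = (-0.6667)·(-1) + (-0.6667)·4 + 0.3333·4 = -0.6667.
u_2 = c_2 + 0.6667·e_1 = (-1.4444, 3.5556, 4.2222).
‖u_2‖ = 5.7057, so e_2 = (-0.2532, 0.6232, 0.7400).
r_{23} = e_2·c_3 = -0.0195.

r_{23} = -0.0195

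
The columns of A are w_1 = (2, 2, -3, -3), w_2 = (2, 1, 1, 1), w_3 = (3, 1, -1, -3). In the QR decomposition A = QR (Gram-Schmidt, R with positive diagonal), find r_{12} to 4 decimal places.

w_1 = (2, 2, -3, -3); ‖w_1‖ = 5.0990, so q_1 = (0.3922, 0.3922, -0.5883, -0.5883).
r_{12} = q_1·w_2 = 0.0000.

r_{12} = 0.0000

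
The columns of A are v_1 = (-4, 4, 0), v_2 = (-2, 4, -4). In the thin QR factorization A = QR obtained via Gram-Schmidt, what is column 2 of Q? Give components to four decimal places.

q_2 = (0.2357, 0.2357, -0.9428)

q_1 = v_1/‖v_1‖ = (-4, 4, 0)/5.6569 = (-0.7071, 0.7071, 0.0000).
r_{12} = q_1·v_2 = 4.2426.
u_2 = v_2 − 4.2426·q_1 = (1.0000, 1.0000, -4.0000).
‖u_2‖ = 4.2426, so q_2 = (0.2357, 0.2357, -0.9428).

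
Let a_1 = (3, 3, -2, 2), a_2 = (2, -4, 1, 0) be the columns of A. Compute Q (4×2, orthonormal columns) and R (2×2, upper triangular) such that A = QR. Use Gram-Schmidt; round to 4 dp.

Q = [[0.5883, 0.6789], [0.5883, -0.7146], [-0.3922, 0.0893], [0.3922, 0.1429]], R = [[5.0990, -1.5689], [0.0000, 4.3056]]

a_1 = (3, 3, -2, 2); ‖a_1‖ = 5.0990, so q_1 = (0.5883, 0.5883, -0.3922, 0.3922).
q_1·a_2 = 0.5883·2 + 0.5883·(-4) + (-0.3922)·1 + 0.3922·0 = -1.5689.
u_2 = a_2 + 1.5689·q_1 = (2.9231, -3.0769, 0.3846, 0.6154).
‖u_2‖ = 4.3056, so q_2 = (0.6789, -0.7146, 0.0893, 0.1429).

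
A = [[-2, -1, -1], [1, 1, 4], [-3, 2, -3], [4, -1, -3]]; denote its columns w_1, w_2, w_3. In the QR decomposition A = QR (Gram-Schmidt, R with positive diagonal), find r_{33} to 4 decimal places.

q_1 = w_1/‖w_1‖ = (-2, 1, -3, 4)/5.4772 = (-0.3651, 0.1826, -0.5477, 0.7303).
r_{12} = q_1·w_2 = -1.2780.
u_2 = w_2 + 1.2780·q_1 = (-1.4667, 1.2333, 1.3000, -0.0667).
‖u_2‖ = 2.3166, so q_2 = (-0.6331, 0.5324, 0.5612, -0.0288).
r_{13} = q_1·w_3 = 0.5477; r_{23} = q_2·w_3 = 1.1655.
u_3 = w_3 − 0.5477·q_1 − 1.1655·q_2 = (-0.0621, 3.2795, -3.3540, -3.3665).
r_{33} = ‖u_3‖ = 5.7742.

r_{33} = 5.7742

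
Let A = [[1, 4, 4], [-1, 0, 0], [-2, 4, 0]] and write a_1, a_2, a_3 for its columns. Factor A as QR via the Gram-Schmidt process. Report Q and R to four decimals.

Q = [[0.4082, 0.8616, 0.3015], [-0.4082, -0.1231, 0.9045], [-0.8165, 0.4924, -0.3015]], R = [[2.4495, -1.6330, 1.6330], [0.0000, 5.4160, 3.4466], [0.0000, 0.0000, 1.2060]]

a_1 = (1, -1, -2); ‖a_1‖ = 2.4495, so e_1 = (0.4082, -0.4082, -0.8165).
e_1·a_2 = 0.4082·4 + (-0.4082)·0 + (-0.8165)·4 = -1.6330.
u_2 = a_2 + 1.6330·e_1 = (4.6667, -0.6667, 2.6667).
‖u_2‖ = 5.4160, so e_2 = (0.8616, -0.1231, 0.4924).
e_1·a_3 = 0.4082·4 + (-0.4082)·0 + (-0.8165)·0 = 1.6330; e_2·a_3 = 0.8616·4 + (-0.1231)·0 + 0.4924·0 = 3.4466.
u_3 = a_3 − 1.6330·e_1 − 3.4466·e_2 = (0.3636, 1.0909, -0.3636).
‖u_3‖ = 1.2060, so e_3 = (0.3015, 0.9045, -0.3015).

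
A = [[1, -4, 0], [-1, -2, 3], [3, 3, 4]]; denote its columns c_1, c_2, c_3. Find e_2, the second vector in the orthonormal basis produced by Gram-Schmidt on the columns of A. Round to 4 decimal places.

e_2 = (-0.9358, -0.2752, 0.2202)

e_1 = c_1/‖c_1‖ = (1, -1, 3)/3.3166 = (0.3015, -0.3015, 0.9045).
r_{12} = e_1·c_2 = 2.1106.
u_2 = c_2 − 2.1106·e_1 = (-4.6364, -1.3636, 1.0909).
‖u_2‖ = 4.9543, so e_2 = (-0.9358, -0.2752, 0.2202).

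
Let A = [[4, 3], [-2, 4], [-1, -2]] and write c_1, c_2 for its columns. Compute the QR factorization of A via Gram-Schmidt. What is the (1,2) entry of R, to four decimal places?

c_1 = (4, -2, -1); ‖c_1‖ = 4.5826, so q_1 = (0.8729, -0.4364, -0.2182).
r_{12} = q_1·c_2 = 1.3093.

r_{12} = 1.3093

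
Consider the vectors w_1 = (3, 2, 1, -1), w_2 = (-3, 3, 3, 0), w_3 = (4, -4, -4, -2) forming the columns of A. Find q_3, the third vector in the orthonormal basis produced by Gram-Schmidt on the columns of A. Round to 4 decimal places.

w_1 = (3, 2, 1, -1); ‖w_1‖ = 3.8730, so q_1 = (0.7746, 0.5164, 0.2582, -0.2582).
q_1·w_2 = 0.7746·(-3) + 0.5164·3 + 0.2582·3 + (-0.2582)·0 = 0.0000.
u_2 = w_2 + 0.0000·q_1 = (-3.0000, 3.0000, 3.0000, 0.0000).
‖u_2‖ = 5.1962, so q_2 = (-0.5774, 0.5774, 0.5774, 0.0000).
q_1·w_3 = 0.7746·4 + 0.5164·(-4) + 0.2582·(-4) + (-0.2582)·(-2) = 0.5164; q_2·w_3 = (-0.5774)·4 + 0.5774·(-4) + 0.5774·(-4) + (0.0000)·(-2) = -6.9282.
u_3 = w_3 − 0.5164·q_1 + 6.9282·q_2 = (-0.4000, -0.2667, -0.1333, -1.8667).
‖u_3‖ = 1.9322, so q_3 = (-0.2070, -0.1380, -0.0690, -0.9661).

q_3 = (-0.2070, -0.1380, -0.0690, -0.9661)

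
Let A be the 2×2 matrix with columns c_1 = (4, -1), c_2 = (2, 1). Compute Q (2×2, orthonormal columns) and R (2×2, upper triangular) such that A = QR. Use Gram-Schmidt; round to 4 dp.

Q = [[0.9701, 0.2425], [-0.2425, 0.9701]], R = [[4.1231, 1.6977], [0.0000, 1.4552]]

c_1 = (4, -1); ‖c_1‖ = 4.1231, so q_1 = (0.9701, -0.2425).
q_1·c_2 = 0.9701·2 + (-0.2425)·1 = 1.6977.
u_2 = c_2 − 1.6977·q_1 = (0.3529, 1.4118).
‖u_2‖ = 1.4552, so q_2 = (0.2425, 0.9701).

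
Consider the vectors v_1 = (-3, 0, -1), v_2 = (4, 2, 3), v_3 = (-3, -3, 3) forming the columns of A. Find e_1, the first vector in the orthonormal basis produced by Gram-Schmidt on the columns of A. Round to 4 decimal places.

e_1 = v_1/‖v_1‖ = (-3, 0, -1)/3.1623 = (-0.9487, 0.0000, -0.3162).

e_1 = (-0.9487, 0.0000, -0.3162)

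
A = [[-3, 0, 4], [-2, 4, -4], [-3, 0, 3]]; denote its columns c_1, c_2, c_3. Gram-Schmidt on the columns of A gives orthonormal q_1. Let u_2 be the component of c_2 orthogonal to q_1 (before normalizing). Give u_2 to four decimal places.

u_2 = (-1.0909, 3.2727, -1.0909)

c_1 = (-3, -2, -3); ‖c_1‖ = 4.6904, so q_1 = (-0.6396, -0.4264, -0.6396).
q_1·c_2 = (-0.6396)·0 + (-0.4264)·4 + (-0.6396)·0 = -1.7056.
u_2 = c_2 + 1.7056·q_1 = (-1.0909, 3.2727, -1.0909).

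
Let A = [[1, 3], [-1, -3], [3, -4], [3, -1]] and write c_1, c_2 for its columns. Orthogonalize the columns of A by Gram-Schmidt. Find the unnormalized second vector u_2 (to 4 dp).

c_1 = (1, -1, 3, 3); ‖c_1‖ = 4.4721, so q_1 = (0.2236, -0.2236, 0.6708, 0.6708).
q_1·c_2 = 0.2236·3 + (-0.2236)·(-3) + 0.6708·(-4) + 0.6708·(-1) = -2.0125.
u_2 = c_2 + 2.0125·q_1 = (3.4500, -3.4500, -2.6500, 0.3500).

u_2 = (3.4500, -3.4500, -2.6500, 0.3500)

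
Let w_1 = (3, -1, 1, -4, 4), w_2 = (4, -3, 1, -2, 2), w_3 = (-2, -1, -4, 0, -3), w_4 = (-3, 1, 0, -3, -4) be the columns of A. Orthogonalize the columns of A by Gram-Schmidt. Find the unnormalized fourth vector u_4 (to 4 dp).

w_1 = (3, -1, 1, -4, 4); ‖w_1‖ = 6.5574, so e_1 = (0.4575, -0.1525, 0.1525, -0.6100, 0.6100).
e_1·w_2 = 0.4575·4 + (-0.1525)·(-3) + 0.1525·1 + (-0.6100)·(-2) + 0.6100·2 = 4.8800.
u_2 = w_2 − 4.8800·e_1 = (1.7674, -2.2558, 0.2558, 0.9767, -0.9767).
‖u_2‖ = 3.1916, so e_2 = (0.5538, -0.7068, 0.0802, 0.3060, -0.3060).
e_1·w_3 = 0.4575·(-2) + (-0.1525)·(-1) + 0.1525·(-4) + (-0.6100)·0 + 0.6100·(-3) = -3.2025; e_2·w_3 = 0.5538·(-2) + (-0.7068)·(-1) + 0.0802·(-4) + 0.3060·0 + (-0.3060)·(-3) = 0.1967.
u_3 = w_3 + 3.2025·e_1 − 0.1967·e_2 = (-0.6438, -1.3493, -3.5274, -2.0137, -0.9863).
‖u_3‖ = 4.4391, so e_3 = (-0.1450, -0.3040, -0.7946, -0.4536, -0.2222).
e_1·w_4 = 0.4575·(-3) + (-0.1525)·1 + 0.1525·0 + (-0.6100)·(-3) + 0.6100·(-4) = -2.1350; e_2·w_4 = 0.5538·(-3) + (-0.7068)·1 + 0.0802·0 + 0.3060·(-3) + (-0.3060)·(-4) = -2.0621; e_3·w_4 = (-0.1450)·(-3) + (-0.3040)·1 + (-0.7946)·0 + (-0.4536)·(-3) + (-0.2222)·(-4) = 2.3808.
u_4 = w_4 + 2.1350·e_1 + 2.0621·e_2 − 2.3808·e_3 = (-0.5360, -0.0594, 2.3827, -2.5912, -2.7998).

u_4 = (-0.5360, -0.0594, 2.3827, -2.5912, -2.7998)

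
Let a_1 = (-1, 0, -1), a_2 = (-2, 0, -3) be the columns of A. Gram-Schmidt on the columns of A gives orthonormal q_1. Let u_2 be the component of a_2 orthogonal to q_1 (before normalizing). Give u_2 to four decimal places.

a_1 = (-1, 0, -1); ‖a_1‖ = 1.4142, so q_1 = (-0.7071, 0.0000, -0.7071).
q_1·a_2 = (-0.7071)·(-2) + 0.0000·0 + (-0.7071)·(-3) = 3.5355.
u_2 = a_2 − 3.5355·q_1 = (0.5000, 0.0000, -0.5000).

u_2 = (0.5000, 0.0000, -0.5000)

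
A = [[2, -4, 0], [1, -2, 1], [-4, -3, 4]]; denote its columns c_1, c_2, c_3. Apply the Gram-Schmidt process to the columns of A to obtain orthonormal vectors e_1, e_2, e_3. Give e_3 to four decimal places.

c_1 = (2, 1, -4); ‖c_1‖ = 4.5826, so e_1 = (0.4364, 0.2182, -0.8729).
e_1·c_2 = 0.4364·(-4) + 0.2182·(-2) + (-0.8729)·(-3) = 0.4364.
u_2 = c_2 − 0.4364·e_1 = (-4.1905, -2.0952, -2.6190).
‖u_2‖ = 5.3675, so e_2 = (-0.7807, -0.3904, -0.4880).
e_1·c_3 = 0.4364·0 + 0.2182·1 + (-0.8729)·4 = -3.2733; e_2·c_3 = (-0.7807)·0 + (-0.3904)·1 + (-0.4880)·4 = -2.3422.
u_3 = c_3 + 3.2733·e_1 + 2.3422·e_2 = (-0.4000, 0.8000, 0.0000).
‖u_3‖ = 0.8944, so e_3 = (-0.4472, 0.8944, 0.0000).

e_3 = (-0.4472, 0.8944, 0.0000)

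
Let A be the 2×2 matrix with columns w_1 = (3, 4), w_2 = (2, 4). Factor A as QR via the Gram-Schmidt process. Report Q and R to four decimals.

Q = [[0.6000, -0.8000], [0.8000, 0.6000]], R = [[5.0000, 4.4000], [0.0000, 0.8000]]

q_1 = w_1/‖w_1‖ = (3, 4)/5.0000 = (0.6000, 0.8000).
r_{12} = q_1·w_2 = 4.4000.
u_2 = w_2 − 4.4000·q_1 = (-0.6400, 0.4800).
‖u_2‖ = 0.8000, so q_2 = (-0.8000, 0.6000).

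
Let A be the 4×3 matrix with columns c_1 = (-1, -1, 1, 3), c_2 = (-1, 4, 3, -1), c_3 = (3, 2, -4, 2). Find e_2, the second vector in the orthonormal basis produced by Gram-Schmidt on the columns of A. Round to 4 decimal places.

e_2 = (-0.2440, 0.7319, 0.6343, -0.0488)

e_1 = c_1/‖c_1‖ = (-1, -1, 1, 3)/3.4641 = (-0.2887, -0.2887, 0.2887, 0.8660).
r_{12} = e_1·c_2 = -0.8660.
u_2 = c_2 + 0.8660·e_1 = (-1.2500, 3.7500, 3.2500, -0.2500).
‖u_2‖ = 5.1235, so e_2 = (-0.2440, 0.7319, 0.6343, -0.0488).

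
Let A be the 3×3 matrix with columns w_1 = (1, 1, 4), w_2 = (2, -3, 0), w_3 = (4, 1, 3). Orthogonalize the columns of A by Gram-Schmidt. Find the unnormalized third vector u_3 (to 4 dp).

u_3 = (2.1116, 1.4077, -0.8798)

w_1 = (1, 1, 4); ‖w_1‖ = 4.2426, so q_1 = (0.2357, 0.2357, 0.9428).
q_1·w_2 = 0.2357·2 + 0.2357·(-3) + 0.9428·0 = -0.2357.
u_2 = w_2 + 0.2357·q_1 = (2.0556, -2.9444, 0.2222).
‖u_2‖ = 3.5978, so q_2 = (0.5713, -0.8184, 0.0618).
q_1·w_3 = 0.2357·4 + 0.2357·1 + 0.9428·3 = 4.0069; q_2·w_3 = 0.5713·4 + (-0.8184)·1 + 0.0618·3 = 1.6522.
u_3 = w_3 − 4.0069·q_1 − 1.6522·q_2 = (2.1116, 1.4077, -0.8798).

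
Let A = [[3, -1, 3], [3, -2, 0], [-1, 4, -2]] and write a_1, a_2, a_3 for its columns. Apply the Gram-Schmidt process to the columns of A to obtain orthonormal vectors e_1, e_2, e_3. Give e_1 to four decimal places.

e_1 = (0.6882, 0.6882, -0.2294)

a_1 = (3, 3, -1); ‖a_1‖ = 4.3589, so e_1 = (0.6882, 0.6882, -0.2294).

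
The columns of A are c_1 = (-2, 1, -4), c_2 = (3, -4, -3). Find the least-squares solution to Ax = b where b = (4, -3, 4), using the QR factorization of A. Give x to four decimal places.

x = (-1.3268, 0.4310)

c_1 = (-2, 1, -4); ‖c_1‖ = 4.5826, so e_1 = (-0.4364, 0.2182, -0.8729).
e_1·c_2 = (-0.4364)·3 + 0.2182·(-4) + (-0.8729)·(-3) = 0.4364.
u_2 = c_2 − 0.4364·e_1 = (3.1905, -4.0952, -2.6190).
‖u_2‖ = 5.8146, so e_2 = (0.5487, -0.7043, -0.4504).
Qᵀb = (-5.8919, 2.5060).
Back-substitute: x_2 = 2.5060/5.8146 = 0.4310.
x_1 = (-5.8919 − 0.4364·0.4310)/4.5826 = -1.3268.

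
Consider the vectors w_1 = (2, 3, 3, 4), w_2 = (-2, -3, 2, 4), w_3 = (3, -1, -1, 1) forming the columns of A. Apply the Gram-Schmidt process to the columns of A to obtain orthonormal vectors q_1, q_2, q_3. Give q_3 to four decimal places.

q_3 = (0.7780, -0.4579, -0.3647, 0.2279)

w_1 = (2, 3, 3, 4); ‖w_1‖ = 6.1644, so q_1 = (0.3244, 0.4867, 0.4867, 0.6489).
q_1·w_2 = 0.3244·(-2) + 0.4867·(-3) + 0.4867·2 + 0.6489·4 = 1.4600.
u_2 = w_2 − 1.4600·q_1 = (-2.4737, -3.7105, 1.2895, 3.0526).
‖u_2‖ = 5.5559, so q_2 = (-0.4452, -0.6678, 0.2321, 0.5494).
q_1·w_3 = 0.3244·3 + 0.4867·(-1) + 0.4867·(-1) + 0.6489·1 = 0.6489; q_2·w_3 = (-0.4452)·3 + (-0.6678)·(-1) + 0.2321·(-1) + 0.5494·1 = -0.3505.
u_3 = w_3 − 0.6489·q_1 + 0.3505·q_2 = (2.6334, -1.5499, -1.2344, 0.7715).
‖u_3‖ = 3.3847, so q_3 = (0.7780, -0.4579, -0.3647, 0.2279).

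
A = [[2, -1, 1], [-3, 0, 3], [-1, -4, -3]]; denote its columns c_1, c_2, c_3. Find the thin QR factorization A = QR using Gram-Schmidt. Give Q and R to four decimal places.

q_1 = c_1/‖c_1‖ = (2, -3, -1)/3.7417 = (0.5345, -0.8018, -0.2673).
r_{12} = q_1·c_2 = 0.5345.
u_2 = c_2 − 0.5345·q_1 = (-1.2857, 0.4286, -3.8571).
‖u_2‖ = 4.0883, so q_2 = (-0.3145, 0.1048, -0.9435).
r_{13} = q_1·c_3 = -1.0690; r_{23} = q_2·c_3 = 2.8304.
u_3 = c_3 + 1.0690·q_1 − 2.8304·q_2 = (2.4615, 1.8462, -0.6154).
‖u_3‖ = 3.1379, so q_3 = (0.7845, 0.5883, -0.1961).

Q = [[0.5345, -0.3145, 0.7845], [-0.8018, 0.1048, 0.5883], [-0.2673, -0.9435, -0.1961]], R = [[3.7417, 0.5345, -1.0690], [0.0000, 4.0883, 2.8304], [0.0000, 0.0000, 3.1379]]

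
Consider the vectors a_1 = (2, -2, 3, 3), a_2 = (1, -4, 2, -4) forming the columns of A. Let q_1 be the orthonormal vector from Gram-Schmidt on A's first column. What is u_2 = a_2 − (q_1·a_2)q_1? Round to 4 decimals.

u_2 = (0.6923, -3.6923, 1.5385, -4.4615)

q_1 = a_1/‖a_1‖ = (2, -2, 3, 3)/5.0990 = (0.3922, -0.3922, 0.5883, 0.5883).
r_{12} = q_1·a_2 = 0.7845.
u_2 = a_2 − 0.7845·q_1 = (0.6923, -3.6923, 1.5385, -4.4615).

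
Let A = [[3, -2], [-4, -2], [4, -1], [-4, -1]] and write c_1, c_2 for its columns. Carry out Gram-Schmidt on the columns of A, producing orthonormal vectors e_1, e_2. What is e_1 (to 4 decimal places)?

e_1 = (0.3974, -0.5298, 0.5298, -0.5298)

e_1 = c_1/‖c_1‖ = (3, -4, 4, -4)/7.5498 = (0.3974, -0.5298, 0.5298, -0.5298).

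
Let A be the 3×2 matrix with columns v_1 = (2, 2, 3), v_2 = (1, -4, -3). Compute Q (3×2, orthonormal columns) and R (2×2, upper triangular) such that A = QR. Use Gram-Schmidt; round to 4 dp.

v_1 = (2, 2, 3); ‖v_1‖ = 4.1231, so q_1 = (0.4851, 0.4851, 0.7276).
q_1·v_2 = 0.4851·1 + 0.4851·(-4) + 0.7276·(-3) = -3.6380.
u_2 = v_2 + 3.6380·q_1 = (2.7647, -2.2353, -0.3529).
‖u_2‖ = 3.5728, so q_2 = (0.7738, -0.6256, -0.0988).

Q = [[0.4851, 0.7738], [0.4851, -0.6256], [0.7276, -0.0988]], R = [[4.1231, -3.6380], [0.0000, 3.5728]]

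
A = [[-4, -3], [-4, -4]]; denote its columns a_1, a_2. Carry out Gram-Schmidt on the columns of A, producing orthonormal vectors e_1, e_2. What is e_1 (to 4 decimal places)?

a_1 = (-4, -4); ‖a_1‖ = 5.6569, so e_1 = (-0.7071, -0.7071).

e_1 = (-0.7071, -0.7071)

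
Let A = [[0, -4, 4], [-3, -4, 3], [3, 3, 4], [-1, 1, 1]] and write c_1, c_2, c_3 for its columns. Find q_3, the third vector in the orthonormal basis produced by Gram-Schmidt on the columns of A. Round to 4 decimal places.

q_3 = (0.1391, 0.4983, 0.6740, 0.5273)

q_1 = c_1/‖c_1‖ = (0, -3, 3, -1)/4.3589 = (0.0000, -0.6882, 0.6882, -0.2294).
r_{12} = q_1·c_2 = 4.5883.
u_2 = c_2 − 4.5883·q_1 = (-4.0000, -0.8421, -0.1579, 2.0526).
‖u_2‖ = 4.5768, so q_2 = (-0.8740, -0.1840, -0.0345, 0.4485).
r_{13} = q_1·c_3 = 0.4588; r_{23} = q_2·c_3 = -3.7374.
u_3 = c_3 − 0.4588·q_1 + 3.7374·q_2 = (0.7337, 2.6281, 3.5553, 2.7814).
‖u_3‖ = 5.2746, so q_3 = (0.1391, 0.4983, 0.6740, 0.5273).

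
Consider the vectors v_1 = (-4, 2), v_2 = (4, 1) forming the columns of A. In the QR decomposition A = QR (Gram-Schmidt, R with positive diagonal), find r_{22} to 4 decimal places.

r_{22} = 2.6833

q_1 = v_1/‖v_1‖ = (-4, 2)/4.4721 = (-0.8944, 0.4472).
r_{12} = q_1·v_2 = -3.1305.
u_2 = v_2 + 3.1305·q_1 = (1.2000, 2.4000).
r_{22} = ‖u_2‖ = 2.6833.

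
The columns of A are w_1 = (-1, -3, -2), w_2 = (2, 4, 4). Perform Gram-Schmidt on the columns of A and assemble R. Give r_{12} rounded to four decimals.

w_1 = (-1, -3, -2); ‖w_1‖ = 3.7417, so q_1 = (-0.2673, -0.8018, -0.5345).
r_{12} = q_1·w_2 = -5.8797.

r_{12} = -5.8797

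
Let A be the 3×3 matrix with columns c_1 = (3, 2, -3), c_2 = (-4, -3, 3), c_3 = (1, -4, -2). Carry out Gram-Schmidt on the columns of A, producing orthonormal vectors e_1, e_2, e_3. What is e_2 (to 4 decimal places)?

e_2 = (-0.3424, -0.5869, -0.7337)

c_1 = (3, 2, -3); ‖c_1‖ = 4.6904, so e_1 = (0.6396, 0.4264, -0.6396).
e_1·c_2 = 0.6396·(-4) + 0.4264·(-3) + (-0.6396)·3 = -5.7564.
u_2 = c_2 + 5.7564·e_1 = (-0.3182, -0.5455, -0.6818).
‖u_2‖ = 0.9293, so e_2 = (-0.3424, -0.5869, -0.7337).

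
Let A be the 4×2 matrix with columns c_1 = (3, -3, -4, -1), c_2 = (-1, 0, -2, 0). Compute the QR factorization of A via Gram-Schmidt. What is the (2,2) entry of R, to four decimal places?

r_{22} = 2.0702

c_1 = (3, -3, -4, -1); ‖c_1‖ = 5.9161, so e_1 = (0.5071, -0.5071, -0.6761, -0.1690).
e_1·c_2 = 0.5071·(-1) + (-0.5071)·0 + (-0.6761)·(-2) + (-0.1690)·0 = 0.8452.
u_2 = c_2 − 0.8452·e_1 = (-1.4286, 0.4286, -1.4286, 0.1429).
r_{22} = ‖u_2‖ = 2.0702.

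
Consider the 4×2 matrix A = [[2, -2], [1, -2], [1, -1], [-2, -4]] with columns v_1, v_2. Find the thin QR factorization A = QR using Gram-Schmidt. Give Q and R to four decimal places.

Q = [[0.6325, -0.4409], [0.3162, -0.4208], [0.3162, -0.2204], [-0.6325, -0.7615]], R = [[3.1623, 0.3162], [0.0000, 4.9900]]

q_1 = v_1/‖v_1‖ = (2, 1, 1, -2)/3.1623 = (0.6325, 0.3162, 0.3162, -0.6325).
r_{12} = q_1·v_2 = 0.3162.
u_2 = v_2 − 0.3162·q_1 = (-2.2000, -2.1000, -1.1000, -3.8000).
‖u_2‖ = 4.9900, so q_2 = (-0.4409, -0.4208, -0.2204, -0.7615).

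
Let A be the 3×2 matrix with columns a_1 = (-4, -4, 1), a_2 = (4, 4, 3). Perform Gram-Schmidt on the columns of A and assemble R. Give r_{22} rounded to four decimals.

r_{22} = 3.9389

a_1 = (-4, -4, 1); ‖a_1‖ = 5.7446, so q_1 = (-0.6963, -0.6963, 0.1741).
q_1·a_2 = (-0.6963)·4 + (-0.6963)·4 + 0.1741·3 = -5.0483.
u_2 = a_2 + 5.0483·q_1 = (0.4848, 0.4848, 3.8788).
r_{22} = ‖u_2‖ = 3.9389.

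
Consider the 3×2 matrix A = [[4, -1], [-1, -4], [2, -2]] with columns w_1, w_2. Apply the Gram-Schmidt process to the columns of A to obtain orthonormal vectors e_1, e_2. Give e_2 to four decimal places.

e_1 = w_1/‖w_1‖ = (4, -1, 2)/4.5826 = (0.8729, -0.2182, 0.4364).
r_{12} = e_1·w_2 = -0.8729.
u_2 = w_2 + 0.8729·e_1 = (-0.2381, -4.1905, -1.6190).
‖u_2‖ = 4.4987, so e_2 = (-0.0529, -0.9315, -0.3599).

e_2 = (-0.0529, -0.9315, -0.3599)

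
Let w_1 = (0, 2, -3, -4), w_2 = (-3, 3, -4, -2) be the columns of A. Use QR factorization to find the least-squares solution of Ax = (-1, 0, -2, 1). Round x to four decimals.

e_1 = w_1/‖w_1‖ = (0, 2, -3, -4)/5.3852 = (0.0000, 0.3714, -0.5571, -0.7428).
r_{12} = e_1·w_2 = 4.8281.
u_2 = w_2 − 4.8281·e_1 = (-3.0000, 1.2069, -1.3103, 1.5862).
‖u_2‖ = 3.8327, so e_2 = (-0.7827, 0.3149, -0.3419, 0.4139).
Qᵀb = (0.3714, 1.8804).
Back-substitute: x_2 = 1.8804/3.8327 = 0.4906.
x_1 = (0.3714 − 4.8281·0.4906)/5.3852 = -0.3709.

x = (-0.3709, 0.4906)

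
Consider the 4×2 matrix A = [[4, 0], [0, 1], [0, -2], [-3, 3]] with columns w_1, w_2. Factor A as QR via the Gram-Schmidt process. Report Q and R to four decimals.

Q = [[0.8000, 0.4390], [0.0000, 0.3049], [0.0000, -0.6097], [-0.6000, 0.5853]], R = [[5.0000, -1.8000], [0.0000, 3.2802]]

w_1 = (4, 0, 0, -3); ‖w_1‖ = 5.0000, so e_1 = (0.8000, 0.0000, 0.0000, -0.6000).
e_1·w_2 = 0.8000·0 + 0.0000·1 + 0.0000·(-2) + (-0.6000)·3 = -1.8000.
u_2 = w_2 + 1.8000·e_1 = (1.4400, 1.0000, -2.0000, 1.9200).
‖u_2‖ = 3.2802, so e_2 = (0.4390, 0.3049, -0.6097, 0.5853).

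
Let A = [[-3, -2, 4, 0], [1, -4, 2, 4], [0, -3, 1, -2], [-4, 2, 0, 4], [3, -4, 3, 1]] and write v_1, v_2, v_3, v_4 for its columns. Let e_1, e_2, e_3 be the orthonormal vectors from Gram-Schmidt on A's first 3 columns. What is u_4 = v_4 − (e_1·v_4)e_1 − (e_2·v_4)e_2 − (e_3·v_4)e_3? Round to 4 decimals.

v_1 = (-3, 1, 0, -4, 3); ‖v_1‖ = 5.9161, so e_1 = (-0.5071, 0.1690, 0.0000, -0.6761, 0.5071).
e_1·v_2 = (-0.5071)·(-2) + 0.1690·(-4) + 0.0000·(-3) + (-0.6761)·2 + 0.5071·(-4) = -3.0426.
u_2 = v_2 + 3.0426·e_1 = (-3.5429, -3.4857, -3.0000, -0.0571, -2.4571).
‖u_2‖ = 6.3042, so e_2 = (-0.5620, -0.5529, -0.4759, -0.0091, -0.3898).
e_1·v_3 = (-0.5071)·4 + 0.1690·2 + 0.0000·1 + (-0.6761)·0 + 0.5071·3 = -0.1690; e_2·v_3 = (-0.5620)·4 + (-0.5529)·2 + (-0.4759)·1 + (-0.0091)·0 + (-0.3898)·3 = -4.9989.
u_3 = v_3 + 0.1690·e_1 + 4.9989·e_2 = (1.1050, -0.7354, -1.3789, -0.1596, 1.1373).
‖u_3‖ = 2.2320, so e_3 = (0.4950, -0.3295, -0.6178, -0.0715, 0.5095).
e_1·v_4 = (-0.5071)·0 + 0.1690·4 + 0.0000·(-2) + (-0.6761)·4 + 0.5071·1 = -1.5213; e_2·v_4 = (-0.5620)·0 + (-0.5529)·4 + (-0.4759)·(-2) + (-0.0091)·4 + (-0.3898)·1 = -1.6860; e_3·v_4 = 0.4950·0 + (-0.3295)·4 + (-0.6178)·(-2) + (-0.0715)·4 + 0.5095·1 = 0.1411.
u_4 = v_4 + 1.5213·e_1 + 1.6860·e_2 − 0.1411·e_3 = (-1.7887, 3.3714, -2.7152, 2.9662, 1.0424).

u_4 = (-1.7887, 3.3714, -2.7152, 2.9662, 1.0424)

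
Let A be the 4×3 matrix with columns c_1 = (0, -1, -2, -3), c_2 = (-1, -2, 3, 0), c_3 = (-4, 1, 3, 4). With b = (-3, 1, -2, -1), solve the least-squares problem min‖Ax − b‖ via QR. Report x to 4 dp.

c_1 = (0, -1, -2, -3); ‖c_1‖ = 3.7417, so e_1 = (0.0000, -0.2673, -0.5345, -0.8018).
e_1·c_2 = 0.0000·(-1) + (-0.2673)·(-2) + (-0.5345)·3 + (-0.8018)·0 = -1.0690.
u_2 = c_2 + 1.0690·e_1 = (-1.0000, -2.2857, 2.4286, -0.8571).
‖u_2‖ = 3.5857, so e_2 = (-0.2789, -0.6375, 0.6773, -0.2390).
e_1·c_3 = 0.0000·(-4) + (-0.2673)·1 + (-0.5345)·3 + (-0.8018)·4 = -5.0780; e_2·c_3 = (-0.2789)·(-4) + (-0.6375)·1 + 0.6773·3 + (-0.2390)·4 = 1.5538.
u_3 = c_3 + 5.0780·e_1 − 1.5538·e_2 = (-3.5667, 0.6333, -0.7667, 0.3000).
‖u_3‖ = 3.7148, so e_3 = (-0.9601, 0.1705, -0.2064, 0.0808).
Qᵀb = (1.6036, -0.9163, 3.3828).
Back-substitute: x_3 = 3.3828/3.7148 = 0.9106.
x_2 = (-0.9163 − 1.5538·0.9106)/3.5857 = -0.6502.
x_1 = (1.6036 + 1.0690·(-0.6502) + 5.0780·0.9106)/3.7417 = 1.4787.

x = (1.4787, -0.6502, 0.9106)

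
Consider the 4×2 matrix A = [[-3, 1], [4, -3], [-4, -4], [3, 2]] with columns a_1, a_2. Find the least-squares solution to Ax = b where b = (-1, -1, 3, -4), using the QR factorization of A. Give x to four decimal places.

q_1 = a_1/‖a_1‖ = (-3, 4, -4, 3)/7.0711 = (-0.4243, 0.5657, -0.5657, 0.4243).
r_{12} = q_1·a_2 = 0.9899.
u_2 = a_2 − 0.9899·q_1 = (1.4200, -3.5600, -3.4400, 1.5800).
‖u_2‖ = 5.3870, so q_2 = (0.2636, -0.6608, -0.6386, 0.2933).
Qᵀb = (-3.5355, -2.6917).
Back-substitute: x_2 = -2.6917/5.3870 = -0.4997.
x_1 = (-3.5355 − 0.9899·(-0.4997))/7.0711 = -0.4300.

x = (-0.4300, -0.4997)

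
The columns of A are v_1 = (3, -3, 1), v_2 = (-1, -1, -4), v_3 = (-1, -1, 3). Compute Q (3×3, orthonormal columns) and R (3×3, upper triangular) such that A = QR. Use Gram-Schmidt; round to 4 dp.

v_1 = (3, -3, 1); ‖v_1‖ = 4.3589, so q_1 = (0.6882, -0.6882, 0.2294).
q_1·v_2 = 0.6882·(-1) + (-0.6882)·(-1) + 0.2294·(-4) = -0.9177.
u_2 = v_2 + 0.9177·q_1 = (-0.3684, -1.6316, -3.7895).
‖u_2‖ = 4.1422, so q_2 = (-0.0889, -0.3939, -0.9148).
q_1·v_3 = 0.6882·(-1) + (-0.6882)·(-1) + 0.2294·3 = 0.6882; q_2·v_3 = (-0.0889)·(-1) + (-0.3939)·(-1) + (-0.9148)·3 = -2.2617.
u_3 = v_3 − 0.6882·q_1 + 2.2617·q_2 = (-1.6748, -1.4172, 0.7730).
‖u_3‖ = 2.3262, so q_3 = (-0.7200, -0.6092, 0.3323).

Q = [[0.6882, -0.0889, -0.7200], [-0.6882, -0.3939, -0.6092], [0.2294, -0.9148, 0.3323]], R = [[4.3589, -0.9177, 0.6882], [0.0000, 4.1422, -2.2617], [0.0000, 0.0000, 2.3262]]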